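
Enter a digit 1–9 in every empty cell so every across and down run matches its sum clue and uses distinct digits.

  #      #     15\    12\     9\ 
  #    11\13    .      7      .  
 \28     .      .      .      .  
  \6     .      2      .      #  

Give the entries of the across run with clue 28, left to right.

8 9 4 7

6 in 3 cells must be {1,2,3}.
Given what's placed, R2C3 must be 4 to fit the 28 across and 12 down.
R3C1 = 3: the only remaining digit allowed by both the 6 across and the 11 down.
R3C3 = 6 − 5 = 1 completes the 6 across.
R2C1 = 11 − 3 = 8 completes the 11 down.
R2C4 = 7: the only remaining digit allowed by both the 28 across and the 9 down.
R1C4 = 9 − 7 = 2 completes the 9 down.
R2C2 = 28 − 19 = 9 completes the 28 across.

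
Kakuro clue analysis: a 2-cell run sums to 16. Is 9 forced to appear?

Yes

The only way to make 16 from 2 distinct digits is {7,9}, which contains 9.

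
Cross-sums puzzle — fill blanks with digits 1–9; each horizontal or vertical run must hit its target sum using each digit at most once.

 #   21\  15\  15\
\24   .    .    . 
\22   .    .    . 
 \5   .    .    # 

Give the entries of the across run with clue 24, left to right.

8, 9, 7

24 in 3 cells must be {7,8,9}.
Only 4 fits R3C1 under both its across sum 5 and down sum 21.
R3C2 = 5 − 4 = 1 completes the 5 across.
Nothing is forced directly, so branch on R1C1, whose candidates are 8 or 9. If R1C1 = 9: that forces R1C2 = 8, R1C3 = 7, R2C1 = 8, after which R2C2 would have to be in {5,9} for the 22 across but in {6} for the 15 down — contradiction. So R1C1 = 8.
R1C2 = 9: the only remaining digit allowed by both the 24 across and the 15 down.
R1C3 = 24 − 17 = 7 completes the 24 across.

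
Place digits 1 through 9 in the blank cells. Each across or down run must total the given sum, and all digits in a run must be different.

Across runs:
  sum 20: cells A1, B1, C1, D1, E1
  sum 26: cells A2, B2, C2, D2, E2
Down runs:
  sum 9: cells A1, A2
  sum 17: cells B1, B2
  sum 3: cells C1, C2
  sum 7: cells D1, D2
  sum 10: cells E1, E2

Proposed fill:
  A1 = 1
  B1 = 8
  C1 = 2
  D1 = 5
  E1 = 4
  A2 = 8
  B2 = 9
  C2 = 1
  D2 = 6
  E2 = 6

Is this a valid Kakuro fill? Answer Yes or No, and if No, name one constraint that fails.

No — the across run A2–E2 sums to 30, not 26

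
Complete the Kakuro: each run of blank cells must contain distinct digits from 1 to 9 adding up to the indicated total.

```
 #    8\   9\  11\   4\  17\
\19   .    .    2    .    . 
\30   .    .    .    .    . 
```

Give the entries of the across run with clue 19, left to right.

1 4 2 3 9

4 in 2 cells must be {1,3}; 17 in 2 cells must be {8,9}.
R2C3 = 11 − 2 = 9 completes the 11 down.
R2C5 = 8: the only remaining digit allowed by both the 30 across and the 17 down.
R1C5 = 17 − 8 = 9 completes the 17 down.
No cell is forced outright now. R1C1 can only be 1 or 3 (the digits allowed by both its 19 across and its 8 down). If R1C1 = 3: that forces R1C4 = 1, R2C1 = 5, after which R2C4 would have to be in {1,2,6,7} for the 30 across but in {3} for the 4 down — contradiction. So R1C1 = 1.
R1C4 = 3: the only remaining digit allowed by both the 19 across and the 4 down.
R2C1 = 8 − 1 = 7 completes the 8 down.
R2C4 = 4 − 3 = 1 completes the 4 down.
R1C2 = 19 − 15 = 4 completes the 19 across.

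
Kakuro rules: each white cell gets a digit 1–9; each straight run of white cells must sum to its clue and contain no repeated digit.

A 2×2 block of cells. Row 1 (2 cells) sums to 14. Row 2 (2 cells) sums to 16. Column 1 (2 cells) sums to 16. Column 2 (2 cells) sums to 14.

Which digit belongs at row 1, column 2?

16 in 2 cells must be {7,9}.
The 14 across and the 16 down share only 9, so (1,1) = 9.
(1,2) = 14 − 9 = 5 completes the 14 across.
(2,1) = 16 − 9 = 7 completes the 16 down.
(2,2) = 16 − 7 = 9 completes the 16 across.

5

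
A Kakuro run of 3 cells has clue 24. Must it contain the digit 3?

The only way to make 24 from 3 distinct digits is {7,8,9}, which does not contain 3.

No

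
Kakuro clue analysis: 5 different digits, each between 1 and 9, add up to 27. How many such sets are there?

11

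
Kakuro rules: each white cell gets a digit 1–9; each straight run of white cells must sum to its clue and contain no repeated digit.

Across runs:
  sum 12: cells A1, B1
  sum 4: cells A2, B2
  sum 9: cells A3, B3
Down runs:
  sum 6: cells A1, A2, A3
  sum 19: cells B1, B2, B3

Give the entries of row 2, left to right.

4 in 2 cells must be {1,3}; 6 in 3 cells must be {1,2,3}.
The 12 across and the 6 down share only 3, so A1 = 3.
B1 = 12 − 3 = 9 completes the 12 across.
Given what's placed, A2 must be 1 to fit the 4 across and 6 down.
B2 = 4 − 1 = 3 completes the 4 across.
A3 = 6 − 4 = 2 completes the 6 down.
B3 = 9 − 2 = 7 completes the 9 across.

1 3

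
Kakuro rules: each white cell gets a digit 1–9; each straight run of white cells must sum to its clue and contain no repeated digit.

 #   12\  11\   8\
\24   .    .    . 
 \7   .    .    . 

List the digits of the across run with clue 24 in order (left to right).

8, 9, 7

24 in 3 cells must be {7,8,9}; 7 in 3 cells must be {1,2,4}.
The 24 across and the 8 down share only 7, so R1C3 = 7.
The 7 across and the 12 down share only 4, so R2C1 = 4.
R2C2 = 2: the only remaining digit allowed by both the 7 across and the 11 down.
R2C3 = 7 − 6 = 1 completes the 7 across.
R1C1 = 12 − 4 = 8 completes the 12 down.
R1C2 = 24 − 15 = 9 completes the 24 across.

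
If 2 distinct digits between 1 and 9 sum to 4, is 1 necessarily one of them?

Yes

The only way to make 4 from 2 distinct digits is {1,3}, which contains 1.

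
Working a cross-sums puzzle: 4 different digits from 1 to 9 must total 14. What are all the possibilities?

{1,2,3,8}; {1,2,4,7}; {1,2,5,6}; {1,3,4,6}; {2,3,4,5}

4 distinct digits from 1–9 sum between 10 and 30.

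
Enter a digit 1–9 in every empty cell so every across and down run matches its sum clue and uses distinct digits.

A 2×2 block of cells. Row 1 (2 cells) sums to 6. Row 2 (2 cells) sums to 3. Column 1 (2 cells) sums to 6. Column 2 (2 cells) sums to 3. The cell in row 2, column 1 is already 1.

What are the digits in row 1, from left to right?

5, 1

3 in 2 cells must be {1,2}.
(1,1) = 6 − 1 = 5 completes the 6 down.
(1,2) = 6 − 5 = 1 completes the 6 across.
(2,2) = 3 − 1 = 2 completes the 3 across.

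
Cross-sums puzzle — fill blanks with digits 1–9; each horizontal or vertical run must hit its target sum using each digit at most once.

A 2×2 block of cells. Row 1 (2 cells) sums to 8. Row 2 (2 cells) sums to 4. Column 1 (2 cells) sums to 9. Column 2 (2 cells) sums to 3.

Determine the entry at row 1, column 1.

4 in 2 cells must be {1,3}; 3 in 2 cells must be {1,2}.
The 4 across and the 3 down share only 1, so (2,2) = 1.
(1,2) = 3 − 1 = 2 completes the 3 down.
(2,1) = 4 − 1 = 3 completes the 4 across.
(1,1) = 8 − 2 = 6 completes the 8 across.

6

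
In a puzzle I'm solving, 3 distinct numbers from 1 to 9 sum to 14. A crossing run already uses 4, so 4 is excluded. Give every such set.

3 distinct digits from 1–9 sum between 6 and 24.
Dropping sets that contain 4.

{1,5,8}; {1,6,7}; {2,3,9}; {2,5,7}; {3,5,6}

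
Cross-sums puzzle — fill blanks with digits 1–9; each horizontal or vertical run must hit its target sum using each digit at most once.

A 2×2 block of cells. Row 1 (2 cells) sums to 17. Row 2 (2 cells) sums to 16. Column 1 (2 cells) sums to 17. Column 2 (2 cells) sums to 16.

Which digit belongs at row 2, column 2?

7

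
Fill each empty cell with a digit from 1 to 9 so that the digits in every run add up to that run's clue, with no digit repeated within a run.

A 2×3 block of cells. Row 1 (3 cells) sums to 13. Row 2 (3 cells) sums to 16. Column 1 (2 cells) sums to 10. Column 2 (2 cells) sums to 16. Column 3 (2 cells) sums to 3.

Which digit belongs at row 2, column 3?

16 in 2 cells must be {7,9}; 3 in 2 cells must be {1,2}.
Nothing is forced directly, so branch on (1,2), whose candidates are 7 or 9. If (1,2) = 9: that forces (1,3) = 1, (2,2) = 7, after which (2,3) would have to be in {1,3,4,5,6,8} for the 16 across but in {2} for the 3 down — contradiction. So (1,2) = 7.
(2,2) = 16 − 7 = 9 completes the 16 down.
Nothing is forced directly, so branch on (1,3), whose candidates are 1 or 2. If (1,3) = 1: then (1,1) would have to be in {5} for the 13 across but in {1,2,3,4,6,7,8,9} for the 10 down — contradiction. So (1,3) = 2.
(1,1) = 13 − 9 = 4 completes the 13 across.
(2,1) = 10 − 4 = 6 completes the 10 down.
(2,3) = 16 − 15 = 1 completes the 16 across.

1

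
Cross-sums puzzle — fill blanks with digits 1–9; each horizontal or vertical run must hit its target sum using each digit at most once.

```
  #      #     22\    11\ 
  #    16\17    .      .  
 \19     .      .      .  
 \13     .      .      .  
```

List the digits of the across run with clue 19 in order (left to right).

9, 8, 2

17 in 2 cells must be {8,9}; 16 in 2 cells must be {7,9}.
Only 8 fits R1C3 under both its across sum 17 and down sum 11.
Given what's placed, R2C3 must be 2 to fit the 19 across and 11 down.
R3C3 = 11 − 10 = 1 completes the 11 down.
R1C2 = 17 − 8 = 9 completes the 17 across.
R2C1 = 9: the only remaining digit allowed by both the 19 across and the 16 down.
R2C2 = 19 − 11 = 8 completes the 19 across.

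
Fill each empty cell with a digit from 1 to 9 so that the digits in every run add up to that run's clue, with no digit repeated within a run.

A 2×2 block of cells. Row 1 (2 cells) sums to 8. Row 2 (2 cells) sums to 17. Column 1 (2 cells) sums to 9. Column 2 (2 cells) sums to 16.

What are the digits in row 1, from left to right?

1 7

17 in 2 cells must be {8,9}; 16 in 2 cells must be {7,9}.
The 8 across and the 16 down share only 7, so (1,2) = 7.
The 17 across and the 9 down share only 8, so (2,1) = 8.
(2,2) = 17 − 8 = 9 completes the 17 across.
(1,1) = 8 − 7 = 1 completes the 8 across.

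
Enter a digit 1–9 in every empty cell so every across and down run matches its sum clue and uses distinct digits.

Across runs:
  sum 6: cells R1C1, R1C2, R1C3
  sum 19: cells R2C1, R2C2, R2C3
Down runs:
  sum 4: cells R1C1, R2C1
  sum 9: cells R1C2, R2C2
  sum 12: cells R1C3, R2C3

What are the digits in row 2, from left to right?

6 in 3 cells must be {1,2,3}; 4 in 2 cells must be {1,3}.
The 6 across and the 12 down share only 3, so R1C3 = 3.
The 19 across and the 4 down share only 3, so R2C1 = 3.
R2C2 = 7: the only remaining digit allowed by both the 19 across and the 9 down.
R2C3 = 19 − 10 = 9 completes the 19 across.
R1C1 = 4 − 3 = 1 completes the 4 down.
R1C2 = 6 − 4 = 2 completes the 6 across.

3 7 9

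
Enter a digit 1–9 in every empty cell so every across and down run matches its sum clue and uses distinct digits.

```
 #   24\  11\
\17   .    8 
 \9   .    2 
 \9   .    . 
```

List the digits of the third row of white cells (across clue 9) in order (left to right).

17 in 2 cells must be {8,9}; 24 in 3 cells must be {7,8,9}.
R1C1 = 17 − 8 = 9 completes the 17 across.
R2C1 = 9 − 2 = 7 completes the 9 across.
R3C1 = 24 − 16 = 8 completes the 24 down.
R3C2 = 9 − 8 = 1 completes the 9 across.

8 1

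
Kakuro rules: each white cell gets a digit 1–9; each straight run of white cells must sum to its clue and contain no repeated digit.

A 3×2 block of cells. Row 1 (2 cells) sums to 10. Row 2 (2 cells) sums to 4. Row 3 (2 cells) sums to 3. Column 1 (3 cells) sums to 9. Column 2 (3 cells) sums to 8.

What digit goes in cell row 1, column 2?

4

4 in 2 cells must be {1,3}; 3 in 2 cells must be {1,2}.
Nothing is forced directly, so branch on (3,2), whose candidates are 1 or 2. If (3,2) = 2: that forces (1,2) = 1, after which (2,2) would have to be in {1,3} for the 4 across but in {5} for the 8 down — contradiction. So (3,2) = 1.
Given what's placed, (2,2) must be 3 to fit the 4 across and 8 down.
(3,1) = 3 − 1 = 2 completes the 3 across.
(1,2) = 8 − 4 = 4 completes the 8 down.
(2,1) = 4 − 3 = 1 completes the 4 across.
(1,1) = 10 − 4 = 6 completes the 10 across.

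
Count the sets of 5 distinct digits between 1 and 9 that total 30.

6

5 distinct digits from 1–9 sum between 15 and 35.
Enumerating: {1,5,7,8,9}, {2,4,7,8,9}, {2,5,6,8,9}, {3,4,6,8,9}, {3,5,6,7,9}, {4,5,6,7,8}.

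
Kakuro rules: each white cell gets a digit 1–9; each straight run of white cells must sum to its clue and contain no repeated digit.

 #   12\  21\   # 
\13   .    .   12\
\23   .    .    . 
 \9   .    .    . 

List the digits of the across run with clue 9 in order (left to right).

23 in 3 cells must be {6,8,9}.
Nothing is forced directly, so branch on R2C3, whose candidates are 8 or 9. If R2C3 = 8: that forces R3C3 = 4, after which R3C2 would have to be in {2,3} for the 9 across but in {4,5,6,7,8,9} for the 21 down — contradiction. So R2C3 = 9.
R3C3 = 12 − 9 = 3 completes the 12 down.
Nothing is forced directly, so branch on R2C1, whose candidates are 6 or 8. If R2C1 = 8: then R1C1 would have to be in {4,5,6,7,8,9} for the 13 across but in {1,3} for the 12 down — contradiction. So R2C1 = 6.
R2C2 = 23 − 15 = 8 completes the 23 across.
R3C2 = 4: the only remaining digit allowed by both the 9 across and the 21 down.
R1C2 = 21 − 12 = 9 completes the 21 down.
R3C1 = 9 − 7 = 2 completes the 9 across.

2, 4, 3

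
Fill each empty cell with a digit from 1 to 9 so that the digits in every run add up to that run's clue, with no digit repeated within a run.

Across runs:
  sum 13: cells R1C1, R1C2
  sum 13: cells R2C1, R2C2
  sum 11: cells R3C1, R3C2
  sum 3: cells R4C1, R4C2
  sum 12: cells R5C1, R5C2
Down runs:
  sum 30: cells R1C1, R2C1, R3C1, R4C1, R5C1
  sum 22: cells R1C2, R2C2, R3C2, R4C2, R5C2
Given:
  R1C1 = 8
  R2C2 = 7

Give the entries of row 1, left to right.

3 in 2 cells must be {1,2}.
R1C2 = 13 − 8 = 5 completes the 13 across.

8 5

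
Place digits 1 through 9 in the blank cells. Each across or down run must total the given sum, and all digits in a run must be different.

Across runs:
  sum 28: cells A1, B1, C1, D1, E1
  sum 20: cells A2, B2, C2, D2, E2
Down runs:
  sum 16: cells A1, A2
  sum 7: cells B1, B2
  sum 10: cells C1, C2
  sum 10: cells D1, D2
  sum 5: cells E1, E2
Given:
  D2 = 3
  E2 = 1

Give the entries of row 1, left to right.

16 in 2 cells must be {7,9}.
D1 = 10 − 3 = 7 completes the 10 down.
E1 = 5 − 1 = 4 completes the 5 down.
A1 = 9: the only remaining digit allowed by both the 28 across and the 16 down.
A2 = 16 − 9 = 7 completes the 16 down.
C2 = 4: the only remaining digit allowed by both the 20 across and the 10 down.
C1 = 10 − 4 = 6 completes the 10 down.
B2 = 20 − 15 = 5 completes the 20 across.
B1 = 28 − 26 = 2 completes the 28 across.

9, 2, 6, 7, 4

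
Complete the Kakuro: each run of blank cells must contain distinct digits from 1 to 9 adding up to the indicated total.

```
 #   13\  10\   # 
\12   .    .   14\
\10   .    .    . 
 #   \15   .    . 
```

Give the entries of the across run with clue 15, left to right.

Nothing is forced directly, so branch on R2C3, whose candidates are 5 or 6. If R2C3 = 6: then R2C1 would have to be in {1,3} for the 10 across but in {4,5,6,7,8,9} for the 13 down — contradiction. So R2C3 = 5.
R2C1 = 4: the only remaining digit allowed by both the 10 across and the 13 down.
R2C2 = 10 − 9 = 1 completes the 10 across.
R3C3 = 14 − 5 = 9 completes the 14 down.
R1C1 = 13 − 4 = 9 completes the 13 down.
R1C2 = 12 − 9 = 3 completes the 12 across.
R3C2 = 15 − 9 = 6 completes the 15 across.

6, 9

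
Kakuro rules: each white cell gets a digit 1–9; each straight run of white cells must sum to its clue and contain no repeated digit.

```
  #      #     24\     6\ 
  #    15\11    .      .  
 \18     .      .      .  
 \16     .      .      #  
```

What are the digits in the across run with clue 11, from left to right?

9 2

16 in 2 cells must be {7,9}; 24 in 3 cells must be {7,8,9}.
Nothing is forced directly, so branch on R3C1, whose candidates are 7 or 9. If R3C1 = 7: that forces R2C1 = 8, R3C2 = 9, R2C2 = 7, after which R2C3 would have to be in {3} for the 18 across but in {1,2,4,5} for the 6 down — contradiction. So R3C1 = 9.
R2C1 = 15 − 9 = 6 completes the 15 down.
R3C2 = 16 − 9 = 7 completes the 16 across.
No cell is forced outright now. R1C2 can only be 8 or 9 (the digits allowed by both its 11 across and its 24 down). If R1C2 = 8: then R1C3 would have to be in {3} for the 11 across but in {1,2,4,5} for the 6 down — contradiction. So R1C2 = 9.
R1C3 = 11 − 9 = 2 completes the 11 across.
R2C2 = 24 − 16 = 8 completes the 24 down.
R2C3 = 18 − 14 = 4 completes the 18 across.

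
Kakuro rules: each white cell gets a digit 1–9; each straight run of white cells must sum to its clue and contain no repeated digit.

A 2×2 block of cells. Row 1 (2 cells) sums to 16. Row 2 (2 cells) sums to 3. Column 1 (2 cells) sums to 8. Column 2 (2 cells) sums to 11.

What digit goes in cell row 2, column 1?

1

16 in 2 cells must be {7,9}; 3 in 2 cells must be {1,2}.
The 16 across and the 8 down share only 7, so (1,1) = 7.
(1,2) = 16 − 7 = 9 completes the 16 across.
(2,1) = 8 − 7 = 1 completes the 8 down.
(2,2) = 3 − 1 = 2 completes the 3 across.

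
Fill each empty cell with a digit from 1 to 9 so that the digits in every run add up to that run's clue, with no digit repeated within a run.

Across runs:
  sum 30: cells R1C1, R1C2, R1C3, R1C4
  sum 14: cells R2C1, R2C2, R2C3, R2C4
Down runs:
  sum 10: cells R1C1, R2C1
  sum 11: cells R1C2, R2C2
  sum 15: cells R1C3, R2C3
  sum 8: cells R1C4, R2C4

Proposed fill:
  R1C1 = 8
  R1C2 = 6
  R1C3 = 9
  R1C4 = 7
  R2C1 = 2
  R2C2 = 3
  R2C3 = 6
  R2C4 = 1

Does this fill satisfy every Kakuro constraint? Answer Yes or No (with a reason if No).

No — the down run R1C2–R2C2 sums to 9, not 11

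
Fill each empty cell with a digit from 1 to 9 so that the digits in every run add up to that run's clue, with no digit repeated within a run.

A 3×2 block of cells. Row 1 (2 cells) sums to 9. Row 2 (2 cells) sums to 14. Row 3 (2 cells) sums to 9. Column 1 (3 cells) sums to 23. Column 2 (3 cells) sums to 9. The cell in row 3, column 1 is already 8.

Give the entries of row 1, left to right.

6 3

23 in 3 cells must be {6,8,9}.
Given what's placed, (1,1) must be 6 to fit the 9 across and 23 down.
(1,2) = 9 − 6 = 3 completes the 9 across.
(2,1) = 23 − 14 = 9 completes the 23 down.
(2,2) = 14 − 9 = 5 completes the 14 across.
(3,2) = 9 − 8 = 1 completes the 9 across.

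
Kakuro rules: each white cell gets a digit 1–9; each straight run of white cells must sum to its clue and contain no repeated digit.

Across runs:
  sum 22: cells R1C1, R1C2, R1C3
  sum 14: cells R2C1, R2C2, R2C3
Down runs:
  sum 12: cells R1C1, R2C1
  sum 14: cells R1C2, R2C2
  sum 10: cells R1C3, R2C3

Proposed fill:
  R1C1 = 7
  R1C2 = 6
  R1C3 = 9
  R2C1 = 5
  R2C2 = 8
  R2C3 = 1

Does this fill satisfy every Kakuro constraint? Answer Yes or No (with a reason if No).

Yes

Across: 7+6+9=22; 5+8+1=14. Down: 7+5=12; 6+8=14; 9+1=10. No digit repeats within any run.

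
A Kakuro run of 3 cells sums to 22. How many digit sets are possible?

3 distinct digits from 1–9 sum between 6 and 24.
Enumerating: {5,8,9}, {6,7,9}.

2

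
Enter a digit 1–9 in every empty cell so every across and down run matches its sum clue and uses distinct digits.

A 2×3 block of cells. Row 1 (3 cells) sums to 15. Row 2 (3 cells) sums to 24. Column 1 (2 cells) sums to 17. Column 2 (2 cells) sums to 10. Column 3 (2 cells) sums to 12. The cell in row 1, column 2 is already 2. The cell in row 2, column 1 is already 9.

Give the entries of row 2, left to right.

24 in 3 cells must be {7,8,9}; 17 in 2 cells must be {8,9}.
(1,1) = 17 − 9 = 8 completes the 17 down.
(1,3) = 15 − 10 = 5 completes the 15 across.
(2,2) = 10 − 2 = 8 completes the 10 down.
(2,3) = 24 − 17 = 7 completes the 24 across.

9 8 7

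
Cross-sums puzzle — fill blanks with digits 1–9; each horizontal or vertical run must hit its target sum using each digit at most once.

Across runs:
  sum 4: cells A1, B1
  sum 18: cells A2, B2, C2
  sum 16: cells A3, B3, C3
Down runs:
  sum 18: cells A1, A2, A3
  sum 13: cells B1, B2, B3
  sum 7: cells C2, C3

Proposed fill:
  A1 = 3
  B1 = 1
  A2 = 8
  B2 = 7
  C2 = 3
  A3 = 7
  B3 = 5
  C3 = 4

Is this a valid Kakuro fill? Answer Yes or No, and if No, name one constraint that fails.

Yes

Across: 3+1=4; 8+7+3=18; 7+5+4=16. Down: 3+8+7=18; 1+7+5=13; 3+4=7. No digit repeats within any run.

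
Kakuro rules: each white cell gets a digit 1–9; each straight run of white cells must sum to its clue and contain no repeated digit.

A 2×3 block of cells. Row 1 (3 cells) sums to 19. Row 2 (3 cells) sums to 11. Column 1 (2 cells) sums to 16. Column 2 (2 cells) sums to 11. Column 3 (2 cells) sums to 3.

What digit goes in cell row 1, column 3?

2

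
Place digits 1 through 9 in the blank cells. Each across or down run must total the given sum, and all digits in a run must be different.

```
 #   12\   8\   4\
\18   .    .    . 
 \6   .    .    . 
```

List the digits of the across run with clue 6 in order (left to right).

3 2 1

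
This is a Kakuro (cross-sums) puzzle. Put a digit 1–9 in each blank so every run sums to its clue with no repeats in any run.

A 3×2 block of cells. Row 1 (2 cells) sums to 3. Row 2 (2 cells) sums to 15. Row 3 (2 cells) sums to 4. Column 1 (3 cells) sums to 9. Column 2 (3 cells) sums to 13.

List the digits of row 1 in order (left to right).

3 in 2 cells must be {1,2}; 4 in 2 cells must be {1,3}.
The 15 across and the 9 down share only 6, so (2,1) = 6.
(2,2) = 15 − 6 = 9 completes the 15 across.
Given what's placed, (3,1) must be 1 to fit the 4 across and 9 down.
(3,2) = 4 − 1 = 3 completes the 4 across.
(1,1) = 9 − 7 = 2 completes the 9 down.
(1,2) = 3 − 2 = 1 completes the 3 across.

2 1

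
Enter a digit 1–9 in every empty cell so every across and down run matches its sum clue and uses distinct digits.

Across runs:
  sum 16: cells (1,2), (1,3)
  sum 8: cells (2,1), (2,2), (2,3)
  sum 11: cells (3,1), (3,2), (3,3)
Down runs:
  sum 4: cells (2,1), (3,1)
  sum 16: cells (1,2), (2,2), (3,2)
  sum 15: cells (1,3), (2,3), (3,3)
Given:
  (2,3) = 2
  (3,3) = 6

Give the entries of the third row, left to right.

3 2 6

16 in 2 cells must be {7,9}; 4 in 2 cells must be {1,3}.
(1,3) = 15 − 8 = 7 completes the 15 down.
(2,1) = 1: the only remaining digit allowed by both the 8 across and the 4 down.
(2,2) = 8 − 3 = 5 completes the 8 across.
(3,1) = 4 − 1 = 3 completes the 4 down.
(3,2) = 11 − 9 = 2 completes the 11 across.
(1,2) = 16 − 7 = 9 completes the 16 across.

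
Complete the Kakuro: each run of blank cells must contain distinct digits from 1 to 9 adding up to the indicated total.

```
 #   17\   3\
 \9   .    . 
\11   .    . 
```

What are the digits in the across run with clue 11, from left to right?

9 2

17 in 2 cells must be {8,9}; 3 in 2 cells must be {1,2}.
The 9 across and the 17 down share only 8, so R1C1 = 8.
R1C2 = 9 − 8 = 1 completes the 9 across.
R2C1 = 17 − 8 = 9 completes the 17 down.
R2C2 = 11 − 9 = 2 completes the 11 across.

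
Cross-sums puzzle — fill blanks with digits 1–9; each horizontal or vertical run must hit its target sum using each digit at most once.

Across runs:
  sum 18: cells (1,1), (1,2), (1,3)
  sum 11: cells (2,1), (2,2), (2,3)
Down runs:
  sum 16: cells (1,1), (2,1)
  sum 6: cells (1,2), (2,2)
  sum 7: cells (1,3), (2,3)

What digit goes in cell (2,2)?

1

16 in 2 cells must be {7,9}.
The 11 across and the 16 down share only 7, so (2,1) = 7.
Given what's placed, (2,2) must be 1 to fit the 11 across and 6 down.
(2,3) = 11 − 8 = 3 completes the 11 across.
(1,1) = 16 − 7 = 9 completes the 16 down.
(1,2) = 6 − 1 = 5 completes the 6 down.
(1,3) = 18 − 14 = 4 completes the 18 across.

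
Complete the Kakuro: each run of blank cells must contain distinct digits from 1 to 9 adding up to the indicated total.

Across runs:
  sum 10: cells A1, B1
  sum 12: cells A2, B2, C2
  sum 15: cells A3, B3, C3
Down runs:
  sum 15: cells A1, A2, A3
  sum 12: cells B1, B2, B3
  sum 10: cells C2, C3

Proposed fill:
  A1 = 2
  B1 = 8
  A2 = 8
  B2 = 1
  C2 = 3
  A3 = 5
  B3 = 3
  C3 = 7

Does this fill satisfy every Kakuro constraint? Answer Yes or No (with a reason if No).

Yes

Across: 2+8=10; 8+1+3=12; 5+3+7=15. Down: 2+8+5=15; 8+1+3=12; 3+7=10. No digit repeats within any run.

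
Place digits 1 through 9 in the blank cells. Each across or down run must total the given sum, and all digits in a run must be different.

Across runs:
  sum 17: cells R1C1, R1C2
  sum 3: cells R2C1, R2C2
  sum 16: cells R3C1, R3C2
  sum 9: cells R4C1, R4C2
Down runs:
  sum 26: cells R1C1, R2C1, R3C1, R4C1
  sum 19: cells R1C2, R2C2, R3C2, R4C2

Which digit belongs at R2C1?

17 in 2 cells must be {8,9}; 3 in 2 cells must be {1,2}; 16 in 2 cells must be {7,9}.
Only 2 fits R2C1 under both its across sum 3 and down sum 26.

2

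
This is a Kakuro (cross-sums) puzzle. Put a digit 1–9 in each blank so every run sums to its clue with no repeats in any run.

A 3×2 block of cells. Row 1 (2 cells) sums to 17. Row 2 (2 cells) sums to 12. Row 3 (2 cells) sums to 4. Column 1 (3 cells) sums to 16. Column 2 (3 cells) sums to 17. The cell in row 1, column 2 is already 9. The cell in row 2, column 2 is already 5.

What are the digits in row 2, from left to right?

7 5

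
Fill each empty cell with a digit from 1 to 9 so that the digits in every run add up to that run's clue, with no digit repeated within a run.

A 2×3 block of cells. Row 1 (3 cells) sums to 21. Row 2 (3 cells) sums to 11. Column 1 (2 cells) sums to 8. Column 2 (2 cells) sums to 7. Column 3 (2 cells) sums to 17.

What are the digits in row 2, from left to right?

17 in 2 cells must be {8,9}.
The 11 across and the 17 down share only 8, so (2,3) = 8.
(1,3) = 17 − 8 = 9 completes the 17 down.
Nothing is forced directly, so branch on (1,1), whose candidates are 5 or 7. If (1,1) = 5: then (1,2) would have to be in {7} for the 21 across but in {1,2,3,4,5,6} for the 7 down — contradiction. So (1,1) = 7.
(1,2) = 21 − 16 = 5 completes the 21 across.
(2,1) = 8 − 7 = 1 completes the 8 down.
(2,2) = 11 − 9 = 2 completes the 11 across.

1 2 8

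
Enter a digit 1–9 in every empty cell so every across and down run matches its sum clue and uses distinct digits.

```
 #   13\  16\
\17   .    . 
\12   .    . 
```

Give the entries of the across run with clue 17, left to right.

17 in 2 cells must be {8,9}; 16 in 2 cells must be {7,9}.
The 17 across and the 16 down share only 9, so R1C2 = 9.
R2C2 = 16 − 9 = 7 completes the 16 down.
R1C1 = 17 − 9 = 8 completes the 17 across.
R2C1 = 12 − 7 = 5 completes the 12 across.

8 9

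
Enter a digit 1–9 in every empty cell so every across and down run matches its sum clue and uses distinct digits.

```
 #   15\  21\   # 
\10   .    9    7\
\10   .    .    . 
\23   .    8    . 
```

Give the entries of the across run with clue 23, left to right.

9, 8, 6

23 in 3 cells must be {6,8,9}.
R1C1 = 10 − 9 = 1 completes the 10 across.
R2C2 = 21 − 17 = 4 completes the 21 down.
Given what's placed, R3C3 must be 6 to fit the 23 across and 7 down.
R2C1 = 5: the only remaining digit allowed by both the 10 across and the 15 down.
R2C3 = 10 − 9 = 1 completes the 10 across.
R3C1 = 23 − 14 = 9 completes the 23 across.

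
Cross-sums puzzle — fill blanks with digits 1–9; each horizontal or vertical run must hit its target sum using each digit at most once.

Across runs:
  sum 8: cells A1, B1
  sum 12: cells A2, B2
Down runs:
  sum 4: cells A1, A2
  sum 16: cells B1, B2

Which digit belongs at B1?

4 in 2 cells must be {1,3}; 16 in 2 cells must be {7,9}.
The 8 across and the 16 down share only 7, so B1 = 7.
The 12 across and the 4 down share only 3, so A2 = 3.
B2 = 12 − 3 = 9 completes the 12 across.
A1 = 8 − 7 = 1 completes the 8 across.

7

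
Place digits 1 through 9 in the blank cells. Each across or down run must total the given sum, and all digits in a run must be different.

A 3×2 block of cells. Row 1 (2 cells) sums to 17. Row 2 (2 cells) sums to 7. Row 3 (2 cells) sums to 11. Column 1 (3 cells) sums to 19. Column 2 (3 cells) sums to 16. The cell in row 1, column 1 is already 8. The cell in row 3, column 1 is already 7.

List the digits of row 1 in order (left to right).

8, 9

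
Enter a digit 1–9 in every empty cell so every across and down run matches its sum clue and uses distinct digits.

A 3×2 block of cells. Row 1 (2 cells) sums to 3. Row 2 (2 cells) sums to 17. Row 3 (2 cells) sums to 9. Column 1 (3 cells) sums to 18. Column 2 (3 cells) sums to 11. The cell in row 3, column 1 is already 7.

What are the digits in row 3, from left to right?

3 in 2 cells must be {1,2}; 17 in 2 cells must be {8,9}.
(1,1) = 2: the only remaining digit allowed by both the 3 across and the 18 down.
(1,2) = 3 − 2 = 1 completes the 3 across.
(2,1) = 18 − 9 = 9 completes the 18 down.
(2,2) = 17 − 9 = 8 completes the 17 across.
(3,2) = 9 − 7 = 2 completes the 9 across.

7, 2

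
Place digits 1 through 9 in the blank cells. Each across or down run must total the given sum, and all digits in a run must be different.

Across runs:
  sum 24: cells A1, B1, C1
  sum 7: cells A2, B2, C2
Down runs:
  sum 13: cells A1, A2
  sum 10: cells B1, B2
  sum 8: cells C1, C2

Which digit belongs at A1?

9

24 in 3 cells must be {7,8,9}; 7 in 3 cells must be {1,2,4}.
The 24 across and the 8 down share only 7, so C1 = 7.
The 7 across and the 13 down share only 4, so A2 = 4.
C2 = 8 − 7 = 1 completes the 8 down.
A1 = 13 − 4 = 9 completes the 13 down.
B1 = 24 − 16 = 8 completes the 24 across.
B2 = 7 − 5 = 2 completes the 7 across.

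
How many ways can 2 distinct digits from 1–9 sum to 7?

3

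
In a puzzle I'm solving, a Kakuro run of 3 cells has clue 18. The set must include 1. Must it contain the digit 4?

No

The only way to make 18 from 3 distinct digits under that restriction is {1,8,9}, which does not contain 4.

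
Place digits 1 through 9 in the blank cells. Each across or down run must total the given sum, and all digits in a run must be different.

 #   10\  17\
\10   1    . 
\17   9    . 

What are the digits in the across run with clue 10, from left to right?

17 in 2 cells must be {8,9}.
R1C2 = 10 − 1 = 9 completes the 10 across.
R2C2 = 17 − 9 = 8 completes the 17 across.

1, 9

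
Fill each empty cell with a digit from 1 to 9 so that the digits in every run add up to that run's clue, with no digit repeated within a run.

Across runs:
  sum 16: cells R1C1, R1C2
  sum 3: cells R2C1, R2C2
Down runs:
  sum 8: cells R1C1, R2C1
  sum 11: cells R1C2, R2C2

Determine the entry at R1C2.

16 in 2 cells must be {7,9}; 3 in 2 cells must be {1,2}.
The 16 across and the 8 down share only 7, so R1C1 = 7.
R1C2 = 16 − 7 = 9 completes the 16 across.
R2C1 = 8 − 7 = 1 completes the 8 down.
R2C2 = 3 − 1 = 2 completes the 3 across.

9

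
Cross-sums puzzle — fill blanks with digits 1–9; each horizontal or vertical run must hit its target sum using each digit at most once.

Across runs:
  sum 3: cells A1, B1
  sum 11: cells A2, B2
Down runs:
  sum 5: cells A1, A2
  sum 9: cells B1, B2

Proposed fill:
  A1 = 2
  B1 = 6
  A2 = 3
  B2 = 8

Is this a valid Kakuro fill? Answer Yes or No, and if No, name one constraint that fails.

No — the across run A1–B1 sums to 8, not 3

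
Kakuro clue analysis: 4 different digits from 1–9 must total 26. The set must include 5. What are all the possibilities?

{4,5,8,9}; {5,6,7,8}

4 distinct digits from 1–9 sum between 10 and 30.
Keeping only sets containing 5.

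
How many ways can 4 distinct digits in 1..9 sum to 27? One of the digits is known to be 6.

2

4 distinct digits from 1–9 sum between 10 and 30.
Keeping only sets containing 6.
Enumerating: {4,6,8,9}, {5,6,7,9}.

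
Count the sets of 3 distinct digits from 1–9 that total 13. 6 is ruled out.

5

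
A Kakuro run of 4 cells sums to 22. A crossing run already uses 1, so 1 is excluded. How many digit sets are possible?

8

4 distinct digits from 1–9 sum between 10 and 30.
Dropping sets that contain 1.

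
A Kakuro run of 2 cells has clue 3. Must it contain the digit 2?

Yes

The only way to make 3 from 2 distinct digits is {1,2}, which contains 2.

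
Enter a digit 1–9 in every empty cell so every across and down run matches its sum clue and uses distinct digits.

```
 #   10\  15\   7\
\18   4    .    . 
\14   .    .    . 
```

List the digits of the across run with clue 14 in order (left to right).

R2C1 = 10 − 4 = 6 completes the 10 down.
R2C2 = 7: the only remaining digit allowed by both the 14 across and the 15 down.
R2C3 = 14 − 13 = 1 completes the 14 across.
R1C2 = 15 − 7 = 8 completes the 15 down.
R1C3 = 18 − 12 = 6 completes the 18 across.

6 7 1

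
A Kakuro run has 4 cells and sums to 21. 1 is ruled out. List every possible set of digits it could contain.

4 distinct digits from 1–9 sum between 10 and 30.
Dropping sets that contain 1.

{2,3,7,9}; {2,4,6,9}; {2,4,7,8}; {2,5,6,8}; {3,4,5,9}; {3,4,6,8}; {3,5,6,7}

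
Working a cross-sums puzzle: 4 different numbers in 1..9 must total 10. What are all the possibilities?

4 distinct digits from 1–9 sum between 10 and 30.
Only one set works: {1,2,3,4}.

{1,2,3,4}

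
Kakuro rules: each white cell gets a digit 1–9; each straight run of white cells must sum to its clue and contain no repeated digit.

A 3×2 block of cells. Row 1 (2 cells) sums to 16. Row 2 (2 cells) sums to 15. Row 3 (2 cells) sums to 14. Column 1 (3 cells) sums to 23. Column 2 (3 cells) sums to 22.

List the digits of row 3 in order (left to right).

8 6

16 in 2 cells must be {7,9}; 23 in 3 cells must be {6,8,9}.
The 16 across and the 23 down share only 9, so (1,1) = 9.
(1,2) = 16 − 9 = 7 completes the 16 across.
Nothing is forced directly, so branch on (2,1), whose candidates are 6 or 8. If (2,1) = 8: then (2,2) would have to be in {7} for the 15 across but in {6,9} for the 22 down — contradiction. So (2,1) = 6.
(2,2) = 15 − 6 = 9 completes the 15 across.
(3,1) = 23 − 15 = 8 completes the 23 down.
(3,2) = 14 − 8 = 6 completes the 14 across.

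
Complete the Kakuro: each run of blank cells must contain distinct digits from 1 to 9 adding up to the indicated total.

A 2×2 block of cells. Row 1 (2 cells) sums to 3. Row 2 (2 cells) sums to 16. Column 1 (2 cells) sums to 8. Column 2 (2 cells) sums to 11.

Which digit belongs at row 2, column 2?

9

3 in 2 cells must be {1,2}; 16 in 2 cells must be {7,9}.
The 3 across and the 11 down share only 2, so (1,2) = 2.
The 16 across and the 8 down share only 7, so (2,1) = 7.
(2,2) = 16 − 7 = 9 completes the 16 across.
(1,1) = 3 − 2 = 1 completes the 3 across.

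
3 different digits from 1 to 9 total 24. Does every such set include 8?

The only way to make 24 from 3 distinct digits is {7,8,9}, which contains 8.

Yes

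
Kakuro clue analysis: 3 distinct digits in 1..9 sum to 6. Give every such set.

3 distinct digits from 1–9 sum between 6 and 24.
Only one set works: {1,2,3}.

{1,2,3}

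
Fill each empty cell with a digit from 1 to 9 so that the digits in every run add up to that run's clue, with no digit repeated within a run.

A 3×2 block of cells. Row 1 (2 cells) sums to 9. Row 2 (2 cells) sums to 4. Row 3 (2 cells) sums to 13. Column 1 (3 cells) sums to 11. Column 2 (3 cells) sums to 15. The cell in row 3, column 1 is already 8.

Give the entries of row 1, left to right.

4 in 2 cells must be {1,3}.
Given what's placed, (2,1) must be 1 to fit the 4 across and 11 down.
(2,2) = 4 − 1 = 3 completes the 4 across.
(3,2) = 13 − 8 = 5 completes the 13 across.
(1,1) = 11 − 9 = 2 completes the 11 down.
(1,2) = 9 − 2 = 7 completes the 9 across.

2 7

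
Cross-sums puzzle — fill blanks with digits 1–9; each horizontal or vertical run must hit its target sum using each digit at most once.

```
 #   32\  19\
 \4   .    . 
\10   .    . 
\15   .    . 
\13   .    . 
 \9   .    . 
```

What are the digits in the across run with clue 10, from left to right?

7 3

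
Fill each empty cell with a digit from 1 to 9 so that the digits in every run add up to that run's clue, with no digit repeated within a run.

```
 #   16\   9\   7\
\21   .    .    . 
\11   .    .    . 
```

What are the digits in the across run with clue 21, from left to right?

16 in 2 cells must be {7,9}.
The 11 across and the 16 down share only 7, so R2C1 = 7.
R1C1 = 16 − 7 = 9 completes the 16 down.
Nothing is forced directly, so branch on R2C2, whose candidates are 1 or 3. If R2C2 = 3: then R1C2 would have to be in {4,5,7,8} for the 21 across but in {6} for the 9 down — contradiction. So R2C2 = 1.
R1C2 = 9 − 1 = 8 completes the 9 down.
R1C3 = 21 − 17 = 4 completes the 21 across.
R2C3 = 11 − 8 = 3 completes the 11 across.

9 8 4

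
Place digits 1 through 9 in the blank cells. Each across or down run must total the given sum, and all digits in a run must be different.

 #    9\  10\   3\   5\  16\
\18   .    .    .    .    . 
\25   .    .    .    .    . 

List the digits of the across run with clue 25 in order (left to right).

4 7 2 3 9

3 in 2 cells must be {1,2}; 16 in 2 cells must be {7,9}.
Only 7 fits R1C5 under both its across sum 18 and down sum 16.
R2C5 = 16 − 7 = 9 completes the 16 down.
Nothing is forced directly, so branch on R1C2, whose candidates are 1 or 2 or 3. If R1C2 = 1: that forces R1C3 = 2, R1C4 = 3, after which R2C2 would have to be in {1,2,3,4,5,6,7,8} for the 25 across but in {9} for the 10 down — contradiction. If R1C2 = 2: that forces R1C3 = 1, R1C4 = 3, R2C2 = 8, R2C3 = 2, after which R2C4 would have to be in {1,5} for the 25 across but in {2} for the 5 down — contradiction. So R1C2 = 3.
R2C2 = 10 − 3 = 7 completes the 10 down.
No cell is forced outright now. R1C3 can only be 1 or 2 (the digits allowed by both its 18 across and its 3 down). If R1C3 = 2: that forces R1C4 = 1, R2C3 = 1, after which R2C4 would have to be in {2,3,5,6} for the 25 across but in {4} for the 5 down — contradiction. So R1C3 = 1.
Given what's placed, R1C4 must be 2 to fit the 18 across and 5 down.
R2C3 = 3 − 1 = 2 completes the 3 down.
R2C4 = 5 − 2 = 3 completes the 5 down.
R1C1 = 18 − 13 = 5 completes the 18 across.
R2C1 = 25 − 21 = 4 completes the 25 across.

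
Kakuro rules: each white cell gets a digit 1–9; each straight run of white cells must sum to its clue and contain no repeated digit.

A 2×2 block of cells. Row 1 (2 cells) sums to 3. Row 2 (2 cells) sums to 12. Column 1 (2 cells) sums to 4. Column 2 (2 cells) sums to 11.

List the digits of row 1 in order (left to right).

3 in 2 cells must be {1,2}; 4 in 2 cells must be {1,3}.
The 3 across and the 4 down share only 1, so (1,1) = 1.
(1,2) = 3 − 1 = 2 completes the 3 across.
(2,1) = 4 − 1 = 3 completes the 4 down.
(2,2) = 12 − 3 = 9 completes the 12 across.

1, 2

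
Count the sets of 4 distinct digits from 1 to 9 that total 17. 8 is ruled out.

4 distinct digits from 1–9 sum between 10 and 30.
Dropping sets that contain 8.
Enumerating: {1,2,5,9}, {1,3,4,9}, {1,3,6,7}, {1,4,5,7}, {2,3,5,7}, {2,4,5,6}.

6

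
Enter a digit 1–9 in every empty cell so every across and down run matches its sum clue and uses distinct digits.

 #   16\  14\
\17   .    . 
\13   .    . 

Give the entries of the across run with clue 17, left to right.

9 8

17 in 2 cells must be {8,9}; 16 in 2 cells must be {7,9}.
The 17 across and the 16 down share only 9, so R1C1 = 9.
R1C2 = 17 − 9 = 8 completes the 17 across.
R2C1 = 16 − 9 = 7 completes the 16 down.
R2C2 = 13 − 7 = 6 completes the 13 across.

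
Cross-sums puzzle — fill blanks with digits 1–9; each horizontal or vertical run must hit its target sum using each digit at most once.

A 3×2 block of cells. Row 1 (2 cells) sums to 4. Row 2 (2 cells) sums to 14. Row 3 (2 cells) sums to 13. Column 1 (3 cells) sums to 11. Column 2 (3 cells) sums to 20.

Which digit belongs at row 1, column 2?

3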